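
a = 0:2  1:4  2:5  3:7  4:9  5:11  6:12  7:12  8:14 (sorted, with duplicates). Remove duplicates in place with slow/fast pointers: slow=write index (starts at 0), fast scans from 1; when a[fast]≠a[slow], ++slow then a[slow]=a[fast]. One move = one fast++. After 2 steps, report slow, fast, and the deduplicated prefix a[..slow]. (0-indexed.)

slow=0 fast=1: a[fast]=4≠a[slow]=2 write a[1]=4, slow++,fast++
slow=1 fast=2: a[fast]=5≠a[slow]=4 write a[2]=5, slow++,fast++

slow=2, fast=3, prefix=[2, 4, 5]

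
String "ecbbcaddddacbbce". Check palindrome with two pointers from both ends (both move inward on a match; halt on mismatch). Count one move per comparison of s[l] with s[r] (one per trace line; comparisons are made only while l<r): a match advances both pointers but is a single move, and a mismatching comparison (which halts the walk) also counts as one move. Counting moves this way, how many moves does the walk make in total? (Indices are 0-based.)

[0,15] 'e'=='e' → l++,r--
[1,14] 'c'=='c' → l++,r--
[2,13] 'b'=='b' → l++,r--
[3,12] 'b'=='b' → l++,r--
[4,11] 'c'=='c' → l++,r--
[5,10] 'a'=='a' → l++,r--
[6,9] 'd'=='d' → l++,r--
[7,8] 'd'=='d' → l++,r--

8 moves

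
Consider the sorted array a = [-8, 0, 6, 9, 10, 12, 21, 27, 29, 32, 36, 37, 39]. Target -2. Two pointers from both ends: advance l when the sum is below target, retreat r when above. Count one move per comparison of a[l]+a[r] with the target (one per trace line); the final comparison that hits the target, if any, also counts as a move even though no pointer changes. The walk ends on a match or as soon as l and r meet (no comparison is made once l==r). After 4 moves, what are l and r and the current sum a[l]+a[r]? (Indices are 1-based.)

l=1, r=9, sum=21

l=1 r=13: -8+39=31 >-2, r--
l=1 r=12: -8+37=29 >-2, r--
l=1 r=11: -8+36=28 >-2, r--
l=1 r=10: -8+32=24 >-2, r--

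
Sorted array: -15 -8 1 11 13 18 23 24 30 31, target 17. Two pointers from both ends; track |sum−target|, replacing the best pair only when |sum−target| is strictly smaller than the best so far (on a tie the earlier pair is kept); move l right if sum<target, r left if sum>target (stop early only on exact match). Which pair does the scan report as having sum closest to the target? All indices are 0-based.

[0,9] -15+31=16 d=1 * → l++
[1,9] -8+31=23 d=6 → r--
[1,8] -8+30=22 d=5 → r--
[1,7] -8+24=16 d=1 → l++
[2,7] 1+24=25 d=8 → r--
[2,6] 1+23=24 d=7 → r--
[2,5] 1+18=19 d=2 → r--
[2,4] 1+13=14 d=3 → l++
[3,4] 11+13=24 d=7 → r--

pair (-15, 31) with sum 16 (|Δ|=1)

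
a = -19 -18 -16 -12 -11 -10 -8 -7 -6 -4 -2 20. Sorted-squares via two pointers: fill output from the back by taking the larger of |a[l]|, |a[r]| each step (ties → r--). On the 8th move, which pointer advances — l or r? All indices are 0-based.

l=0 r=11: |-19|<=|20| out[11]=400, r--
l=0 r=10: |-19|>|-2| out[10]=361, l++
l=1 r=10: |-18|>|-2| out[9]=324, l++
l=2 r=10: |-16|>|-2| out[8]=256, l++
l=3 r=10: |-12|>|-2| out[7]=144, l++
l=4 r=10: |-11|>|-2| out[6]=121, l++
l=5 r=10: |-10|>|-2| out[5]=100, l++
l=6 r=10: |-8|>|-2| out[4]=64, l++

l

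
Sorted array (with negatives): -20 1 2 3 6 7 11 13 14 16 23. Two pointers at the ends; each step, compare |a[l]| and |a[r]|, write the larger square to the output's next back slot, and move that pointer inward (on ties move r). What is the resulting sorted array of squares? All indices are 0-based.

l=0 r=10: |-20|<=|23| out[10]=529, r--
l=0 r=9: |-20|>|16| out[9]=400, l++
l=1 r=9: |1|<=|16| out[8]=256, r--
l=1 r=8: |1|<=|14| out[7]=196, r--
l=1 r=7: |1|<=|13| out[6]=169, r--
l=1 r=6: |1|<=|11| out[5]=121, r--
l=1 r=5: |1|<=|7| out[4]=49, r--
l=1 r=4: |1|<=|6| out[3]=36, r--
l=1 r=3: |1|<=|3| out[2]=9, r--
l=1 r=2: |1|<=|2| out[1]=4, r--
l=1 r=1: |1|<=|1| out[0]=1, r--

[1, 4, 9, 36, 49, 121, 169, 196, 256, 400, 529]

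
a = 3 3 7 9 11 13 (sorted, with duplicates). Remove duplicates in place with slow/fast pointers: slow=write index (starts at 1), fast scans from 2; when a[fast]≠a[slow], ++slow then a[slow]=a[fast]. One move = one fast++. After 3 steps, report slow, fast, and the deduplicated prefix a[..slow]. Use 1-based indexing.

slow=1 fast=2: a[fast]=3=a[slow] dup, fast++
slow=1 fast=3: a[fast]=7≠a[slow]=3 write a[2]=7, slow++,fast++
slow=2 fast=4: a[fast]=9≠a[slow]=7 write a[3]=9, slow++,fast++

slow=3, fast=5, prefix=[3, 7, 9]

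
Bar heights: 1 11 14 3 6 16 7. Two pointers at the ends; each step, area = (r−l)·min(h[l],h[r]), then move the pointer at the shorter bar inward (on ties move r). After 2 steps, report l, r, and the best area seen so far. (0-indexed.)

[0,6] min(1,7)*6=6 best=6 * → l++
[1,6] min(11,7)*5=35 best=35 * → r--

l=1, r=5, best area=35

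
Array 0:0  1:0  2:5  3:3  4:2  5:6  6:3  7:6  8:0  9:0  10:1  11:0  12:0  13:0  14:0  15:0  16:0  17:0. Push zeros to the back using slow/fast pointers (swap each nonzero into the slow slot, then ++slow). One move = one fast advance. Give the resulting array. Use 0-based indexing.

slow=0 fast=0: a[fast]=0, fast++
slow=0 fast=1: a[fast]=0, fast++
slow=0 fast=2: a[fast]=5≠0 swap→a[0]=5, slow++,fast++
slow=1 fast=3: a[fast]=3≠0 swap→a[1]=3, slow++,fast++
slow=2 fast=4: a[fast]=2≠0 swap→a[2]=2, slow++,fast++
slow=3 fast=5: a[fast]=6≠0 swap→a[3]=6, slow++,fast++
slow=4 fast=6: a[fast]=3≠0 swap→a[4]=3, slow++,fast++
slow=5 fast=7: a[fast]=6≠0 swap→a[5]=6, slow++,fast++
slow=6 fast=8: a[fast]=0, fast++
slow=6 fast=9: a[fast]=0, fast++
slow=6 fast=10: a[fast]=1≠0 swap→a[6]=1, slow++,fast++
slow=7 fast=11: a[fast]=0, fast++
slow=7 fast=12: a[fast]=0, fast++
slow=7 fast=13: a[fast]=0, fast++
slow=7 fast=14: a[fast]=0, fast++
slow=7 fast=15: a[fast]=0, fast++
slow=7 fast=16: a[fast]=0, fast++
slow=7 fast=17: a[fast]=0, fast++

[5, 3, 2, 6, 3, 6, 1, 0, 0, 0, 0, 0, 0, 0, 0, 0, 0, 0]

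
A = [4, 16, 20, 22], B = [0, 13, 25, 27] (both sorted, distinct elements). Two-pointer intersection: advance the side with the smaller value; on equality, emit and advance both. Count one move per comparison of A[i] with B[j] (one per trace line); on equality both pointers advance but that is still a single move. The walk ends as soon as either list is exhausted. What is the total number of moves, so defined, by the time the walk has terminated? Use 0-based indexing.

6 moves

[i=0,j=0] 4>0 → j++
[i=0,j=1] 4<13 → i++
[i=1,j=1] 16>13 → j++
[i=1,j=2] 16<25 → i++
[i=2,j=2] 20<25 → i++
[i=3,j=2] 22<25 → i++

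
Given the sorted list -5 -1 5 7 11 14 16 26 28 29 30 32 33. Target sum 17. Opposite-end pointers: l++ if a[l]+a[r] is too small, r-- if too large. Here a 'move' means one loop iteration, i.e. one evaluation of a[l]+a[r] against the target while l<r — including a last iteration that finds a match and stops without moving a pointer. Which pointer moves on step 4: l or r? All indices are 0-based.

r

l=0 r=12: -5+33=28 >17, r--
l=0 r=11: -5+32=27 >17, r--
l=0 r=10: -5+30=25 >17, r--
l=0 r=9: -5+29=24 >17, r--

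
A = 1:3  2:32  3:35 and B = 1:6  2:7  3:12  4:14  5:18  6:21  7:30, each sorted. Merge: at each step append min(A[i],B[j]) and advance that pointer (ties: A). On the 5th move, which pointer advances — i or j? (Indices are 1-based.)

[i=1,j=1] A[i]=3<=B[j]=6 take 3 → i++
[i=2,j=1] A[i]=32>B[j]=6 take 6 → j++
[i=2,j=2] A[i]=32>B[j]=7 take 7 → j++
[i=2,j=3] A[i]=32>B[j]=12 take 12 → j++
[i=2,j=4] A[i]=32>B[j]=14 take 14 → j++

j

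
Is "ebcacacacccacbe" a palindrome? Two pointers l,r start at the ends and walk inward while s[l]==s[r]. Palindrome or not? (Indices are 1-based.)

not a palindrome (mismatch at 6,10)

l=1 r=15: 'e'=='e', l++,r--
l=2 r=14: 'b'=='b', l++,r--
l=3 r=13: 'c'=='c', l++,r--
l=4 r=12: 'a'=='a', l++,r--
l=5 r=11: 'c'=='c', l++,r--
l=6 r=10: 'a'!='c', stop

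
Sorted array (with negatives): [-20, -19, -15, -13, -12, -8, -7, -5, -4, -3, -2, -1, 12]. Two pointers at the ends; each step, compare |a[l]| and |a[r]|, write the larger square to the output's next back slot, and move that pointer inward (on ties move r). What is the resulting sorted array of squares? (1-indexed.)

[1, 4, 9, 16, 25, 49, 64, 144, 144, 169, 225, 361, 400]

l=1 r=13: |-20|>|12| out[13]=400, l++
l=2 r=13: |-19|>|12| out[12]=361, l++
l=3 r=13: |-15|>|12| out[11]=225, l++
l=4 r=13: |-13|>|12| out[10]=169, l++
l=5 r=13: |-12|<=|12| out[9]=144, r--
l=5 r=12: |-12|>|-1| out[8]=144, l++
l=6 r=12: |-8|>|-1| out[7]=64, l++
l=7 r=12: |-7|>|-1| out[6]=49, l++
l=8 r=12: |-5|>|-1| out[5]=25, l++
l=9 r=12: |-4|>|-1| out[4]=16, l++
l=10 r=12: |-3|>|-1| out[3]=9, l++
l=11 r=12: |-2|>|-1| out[2]=4, l++
l=12 r=12: |-1|<=|-1| out[1]=1, r--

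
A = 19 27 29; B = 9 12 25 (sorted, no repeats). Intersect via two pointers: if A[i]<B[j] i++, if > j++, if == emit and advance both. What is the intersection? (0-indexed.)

intersection = []

i=0 j=0: 19>9, j++
i=0 j=1: 19>12, j++
i=0 j=2: 19<25, i++
i=1 j=2: 27>25, j++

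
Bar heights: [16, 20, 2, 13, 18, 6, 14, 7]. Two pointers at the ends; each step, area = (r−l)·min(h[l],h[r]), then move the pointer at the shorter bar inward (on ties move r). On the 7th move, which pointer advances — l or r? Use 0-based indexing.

r

[0,7] min(16,7)*7=49 best=49 * → r--
[0,6] min(16,14)*6=84 best=84 * → r--
[0,5] min(16,6)*5=30 best=84 → r--
[0,4] min(16,18)*4=64 best=84 → l++
[1,4] min(20,18)*3=54 best=84 → r--
[1,3] min(20,13)*2=26 best=84 → r--
[1,2] min(20,2)*1=2 best=84 → r--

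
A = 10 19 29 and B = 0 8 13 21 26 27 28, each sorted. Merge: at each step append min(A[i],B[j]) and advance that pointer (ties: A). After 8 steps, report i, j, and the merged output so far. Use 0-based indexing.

i=2, j=6, merged so far=[0, 8, 10, 13, 19, 21, 26, 27]

i=0 j=0: A[i]=10>B[j]=0 take 0, j++
i=0 j=1: A[i]=10>B[j]=8 take 8, j++
i=0 j=2: A[i]=10<=B[j]=13 take 10, i++
i=1 j=2: A[i]=19>B[j]=13 take 13, j++
i=1 j=3: A[i]=19<=B[j]=21 take 19, i++
i=2 j=3: A[i]=29>B[j]=21 take 21, j++
i=2 j=4: A[i]=29>B[j]=26 take 26, j++
i=2 j=5: A[i]=29>B[j]=27 take 27, j++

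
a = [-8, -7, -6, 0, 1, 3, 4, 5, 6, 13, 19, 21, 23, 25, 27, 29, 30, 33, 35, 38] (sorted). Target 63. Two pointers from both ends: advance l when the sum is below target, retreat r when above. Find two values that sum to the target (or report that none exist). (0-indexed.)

(25, 38)

[0,19] -8+38=30 <63 → l++
[1,19] -7+38=31 <63 → l++
[2,19] -6+38=32 <63 → l++
[3,19] 0+38=38 <63 → l++
[4,19] 1+38=39 <63 → l++
[5,19] 3+38=41 <63 → l++
[6,19] 4+38=42 <63 → l++
[7,19] 5+38=43 <63 → l++
[8,19] 6+38=44 <63 → l++
[9,19] 13+38=51 <63 → l++
[10,19] 19+38=57 <63 → l++
[11,19] 21+38=59 <63 → l++
[12,19] 23+38=61 <63 → l++
[13,19] 25+38=63 → found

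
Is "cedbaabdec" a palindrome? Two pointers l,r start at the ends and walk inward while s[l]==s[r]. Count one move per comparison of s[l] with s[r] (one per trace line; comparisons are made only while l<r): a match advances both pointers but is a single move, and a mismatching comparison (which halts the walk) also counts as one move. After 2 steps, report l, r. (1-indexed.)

l=3, r=8

[1,10] 'c'=='c' → l++,r--
[2,9] 'e'=='e' → l++,r--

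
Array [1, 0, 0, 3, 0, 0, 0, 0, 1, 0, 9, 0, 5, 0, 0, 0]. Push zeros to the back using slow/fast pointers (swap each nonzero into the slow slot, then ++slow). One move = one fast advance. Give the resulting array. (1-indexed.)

(s=1,f=1) a[fast]=1≠0 swap→a[1]=1 → slow++,fast++
(s=2,f=2) a[fast]=0 → fast++
(s=2,f=3) a[fast]=0 → fast++
(s=2,f=4) a[fast]=3≠0 swap→a[2]=3 → slow++,fast++
(s=3,f=5) a[fast]=0 → fast++
(s=3,f=6) a[fast]=0 → fast++
(s=3,f=7) a[fast]=0 → fast++
(s=3,f=8) a[fast]=0 → fast++
(s=3,f=9) a[fast]=1≠0 swap→a[3]=1 → slow++,fast++
(s=4,f=10) a[fast]=0 → fast++
(s=4,f=11) a[fast]=9≠0 swap→a[4]=9 → slow++,fast++
(s=5,f=12) a[fast]=0 → fast++
(s=5,f=13) a[fast]=5≠0 swap→a[5]=5 → slow++,fast++
(s=6,f=14) a[fast]=0 → fast++
(s=6,f=15) a[fast]=0 → fast++
(s=6,f=16) a[fast]=0 → fast++

[1, 3, 1, 9, 5, 0, 0, 0, 0, 0, 0, 0, 0, 0, 0, 0]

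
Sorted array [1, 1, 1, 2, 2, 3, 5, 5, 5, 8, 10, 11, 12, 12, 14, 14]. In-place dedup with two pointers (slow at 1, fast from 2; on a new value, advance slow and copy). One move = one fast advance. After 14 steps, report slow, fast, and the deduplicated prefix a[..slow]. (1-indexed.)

(s=1,f=2) a[fast]=1=a[slow] dup → fast++
(s=1,f=3) a[fast]=1=a[slow] dup → fast++
(s=1,f=4) a[fast]=2≠a[slow]=1 write a[2]=2 → slow++,fast++
(s=2,f=5) a[fast]=2=a[slow] dup → fast++
(s=2,f=6) a[fast]=3≠a[slow]=2 write a[3]=3 → slow++,fast++
(s=3,f=7) a[fast]=5≠a[slow]=3 write a[4]=5 → slow++,fast++
(s=4,f=8) a[fast]=5=a[slow] dup → fast++
(s=4,f=9) a[fast]=5=a[slow] dup → fast++
(s=4,f=10) a[fast]=8≠a[slow]=5 write a[5]=8 → slow++,fast++
(s=5,f=11) a[fast]=10≠a[slow]=8 write a[6]=10 → slow++,fast++
(s=6,f=12) a[fast]=11≠a[slow]=10 write a[7]=11 → slow++,fast++
(s=7,f=13) a[fast]=12≠a[slow]=11 write a[8]=12 → slow++,fast++
(s=8,f=14) a[fast]=12=a[slow] dup → fast++
(s=8,f=15) a[fast]=14≠a[slow]=12 write a[9]=14 → slow++,fast++

slow=9, fast=16, prefix=[1, 2, 3, 5, 8, 10, 11, 12, 14]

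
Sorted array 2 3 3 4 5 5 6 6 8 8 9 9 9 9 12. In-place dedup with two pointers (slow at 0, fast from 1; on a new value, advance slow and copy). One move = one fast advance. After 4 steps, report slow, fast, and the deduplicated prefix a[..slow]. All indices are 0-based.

(s=0,f=1) a[fast]=3≠a[slow]=2 write a[1]=3 → slow++,fast++
(s=1,f=2) a[fast]=3=a[slow] dup → fast++
(s=1,f=3) a[fast]=4≠a[slow]=3 write a[2]=4 → slow++,fast++
(s=2,f=4) a[fast]=5≠a[slow]=4 write a[3]=5 → slow++,fast++

slow=3, fast=5, prefix=[2, 3, 4, 5]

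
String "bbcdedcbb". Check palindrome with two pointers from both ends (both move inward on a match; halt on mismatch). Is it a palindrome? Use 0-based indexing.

[0,8] 'b'=='b' → l++,r--
[1,7] 'b'=='b' → l++,r--
[2,6] 'c'=='c' → l++,r--
[3,5] 'd'=='d' → l++,r--

palindrome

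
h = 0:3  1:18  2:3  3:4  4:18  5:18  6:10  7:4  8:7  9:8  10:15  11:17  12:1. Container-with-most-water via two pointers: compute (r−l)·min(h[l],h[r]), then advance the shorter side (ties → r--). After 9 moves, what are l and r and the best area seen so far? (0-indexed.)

l=1, r=4, best area=170

[0,12] min(3,1)*12=12 best=12 * → r--
[0,11] min(3,17)*11=33 best=33 * → l++
[1,11] min(18,17)*10=170 best=170 * → r--
[1,10] min(18,15)*9=135 best=170 → r--
[1,9] min(18,8)*8=64 best=170 → r--
[1,8] min(18,7)*7=49 best=170 → r--
[1,7] min(18,4)*6=24 best=170 → r--
[1,6] min(18,10)*5=50 best=170 → r--
[1,5] min(18,18)*4=72 best=170 → r--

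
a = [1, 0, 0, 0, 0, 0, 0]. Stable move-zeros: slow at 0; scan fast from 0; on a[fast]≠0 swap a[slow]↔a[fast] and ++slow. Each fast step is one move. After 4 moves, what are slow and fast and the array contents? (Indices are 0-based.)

slow=0 fast=0: a[fast]=1≠0 swap→a[0]=1, slow++,fast++
slow=1 fast=1: a[fast]=0, fast++
slow=1 fast=2: a[fast]=0, fast++
slow=1 fast=3: a[fast]=0, fast++

slow=1, fast=4, a=[1, 0, 0, 0, 0, 0, 0]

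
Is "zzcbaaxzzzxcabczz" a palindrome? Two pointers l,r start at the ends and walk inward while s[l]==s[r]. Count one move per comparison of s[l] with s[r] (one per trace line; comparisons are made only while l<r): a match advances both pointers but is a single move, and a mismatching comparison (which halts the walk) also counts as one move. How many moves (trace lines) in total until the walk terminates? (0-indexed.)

l=0 r=16: 'z'=='z', l++,r--
l=1 r=15: 'z'=='z', l++,r--
l=2 r=14: 'c'=='c', l++,r--
l=3 r=13: 'b'=='b', l++,r--
l=4 r=12: 'a'=='a', l++,r--
l=5 r=11: 'a'!='c', stop

6 moves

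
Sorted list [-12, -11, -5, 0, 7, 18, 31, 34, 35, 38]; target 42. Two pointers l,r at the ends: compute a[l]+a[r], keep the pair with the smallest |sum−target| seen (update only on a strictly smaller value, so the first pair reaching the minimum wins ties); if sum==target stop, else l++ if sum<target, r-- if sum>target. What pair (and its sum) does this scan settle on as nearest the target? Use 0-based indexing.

l=0 r=9: -12+38=26 d=16 *, l++
l=1 r=9: -11+38=27 d=15 *, l++
l=2 r=9: -5+38=33 d=9 *, l++
l=3 r=9: 0+38=38 d=4 *, l++
l=4 r=9: 7+38=45 d=3 *, r--
l=4 r=8: 7+35=42 d=0 *, stop

pair (7, 35) with sum 42 (|Δ|=0)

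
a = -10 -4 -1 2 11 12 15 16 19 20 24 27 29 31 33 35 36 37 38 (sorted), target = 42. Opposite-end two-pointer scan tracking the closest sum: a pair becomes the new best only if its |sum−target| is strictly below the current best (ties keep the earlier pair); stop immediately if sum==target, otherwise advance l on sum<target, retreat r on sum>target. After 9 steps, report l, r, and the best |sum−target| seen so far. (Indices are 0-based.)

[0,18] -10+38=28 d=14 * → l++
[1,18] -4+38=34 d=8 * → l++
[2,18] -1+38=37 d=5 * → l++
[3,18] 2+38=40 d=2 * → l++
[4,18] 11+38=49 d=7 → r--
[4,17] 11+37=48 d=6 → r--
[4,16] 11+36=47 d=5 → r--
[4,15] 11+35=46 d=4 → r--
[4,14] 11+33=44 d=2 → r--

l=4, r=13, best |Δ|=2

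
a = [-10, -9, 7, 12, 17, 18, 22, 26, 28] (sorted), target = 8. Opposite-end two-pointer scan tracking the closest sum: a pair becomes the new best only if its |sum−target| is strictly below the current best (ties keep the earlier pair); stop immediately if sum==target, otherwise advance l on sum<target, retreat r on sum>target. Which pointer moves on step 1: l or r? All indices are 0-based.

[0,8] -10+28=18 d=10 * → r--

r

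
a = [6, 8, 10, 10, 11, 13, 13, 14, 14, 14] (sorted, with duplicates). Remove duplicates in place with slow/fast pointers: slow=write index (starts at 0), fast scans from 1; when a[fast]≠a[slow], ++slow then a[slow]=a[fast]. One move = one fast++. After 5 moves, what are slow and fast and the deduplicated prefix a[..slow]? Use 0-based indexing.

slow=0 fast=1: a[fast]=8≠a[slow]=6 write a[1]=8, slow++,fast++
slow=1 fast=2: a[fast]=10≠a[slow]=8 write a[2]=10, slow++,fast++
slow=2 fast=3: a[fast]=10=a[slow] dup, fast++
slow=2 fast=4: a[fast]=11≠a[slow]=10 write a[3]=11, slow++,fast++
slow=3 fast=5: a[fast]=13≠a[slow]=11 write a[4]=13, slow++,fast++

slow=4, fast=6, prefix=[6, 8, 10, 11, 13]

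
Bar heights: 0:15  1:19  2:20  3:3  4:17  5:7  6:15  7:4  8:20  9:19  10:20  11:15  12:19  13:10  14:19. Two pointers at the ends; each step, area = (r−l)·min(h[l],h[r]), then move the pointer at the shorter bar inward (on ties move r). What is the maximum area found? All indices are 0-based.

max area = 247

[0,14] min(15,19)*14=210 best=210 * → l++
[1,14] min(19,19)*13=247 best=247 * → r--
[1,13] min(19,10)*12=120 best=247 → r--
[1,12] min(19,19)*11=209 best=247 → r--
[1,11] min(19,15)*10=150 best=247 → r--
[1,10] min(19,20)*9=171 best=247 → l++
[2,10] min(20,20)*8=160 best=247 → r--
[2,9] min(20,19)*7=133 best=247 → r--
[2,8] min(20,20)*6=120 best=247 → r--
[2,7] min(20,4)*5=20 best=247 → r--
[2,6] min(20,15)*4=60 best=247 → r--
[2,5] min(20,7)*3=21 best=247 → r--
[2,4] min(20,17)*2=34 best=247 → r--
[2,3] min(20,3)*1=3 best=247 → r--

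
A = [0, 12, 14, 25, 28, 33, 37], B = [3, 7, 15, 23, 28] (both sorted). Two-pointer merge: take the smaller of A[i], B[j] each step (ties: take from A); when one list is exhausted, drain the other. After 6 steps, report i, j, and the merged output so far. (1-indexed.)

i=4, j=4, merged so far=[0, 3, 7, 12, 14, 15]

[i=1,j=1] A[i]=0<=B[j]=3 take 0 → i++
[i=2,j=1] A[i]=12>B[j]=3 take 3 → j++
[i=2,j=2] A[i]=12>B[j]=7 take 7 → j++
[i=2,j=3] A[i]=12<=B[j]=15 take 12 → i++
[i=3,j=3] A[i]=14<=B[j]=15 take 14 → i++
[i=4,j=3] A[i]=25>B[j]=15 take 15 → j++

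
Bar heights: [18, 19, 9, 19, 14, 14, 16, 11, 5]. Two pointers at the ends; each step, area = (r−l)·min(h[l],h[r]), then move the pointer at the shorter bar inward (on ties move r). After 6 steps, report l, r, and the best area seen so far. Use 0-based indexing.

l=1, r=3, best area=96

[0,8] min(18,5)*8=40 best=40 * → r--
[0,7] min(18,11)*7=77 best=77 * → r--
[0,6] min(18,16)*6=96 best=96 * → r--
[0,5] min(18,14)*5=70 best=96 → r--
[0,4] min(18,14)*4=56 best=96 → r--
[0,3] min(18,19)*3=54 best=96 → l++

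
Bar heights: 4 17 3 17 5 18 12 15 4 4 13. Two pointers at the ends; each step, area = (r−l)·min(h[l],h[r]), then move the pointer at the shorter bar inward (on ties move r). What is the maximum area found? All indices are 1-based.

max area = 117

[1,11] min(4,13)*10=40 best=40 * → l++
[2,11] min(17,13)*9=117 best=117 * → r--
[2,10] min(17,4)*8=32 best=117 → r--
[2,9] min(17,4)*7=28 best=117 → r--
[2,8] min(17,15)*6=90 best=117 → r--
[2,7] min(17,12)*5=60 best=117 → r--
[2,6] min(17,18)*4=68 best=117 → l++
[3,6] min(3,18)*3=9 best=117 → l++
[4,6] min(17,18)*2=34 best=117 → l++
[5,6] min(5,18)*1=5 best=117 → l++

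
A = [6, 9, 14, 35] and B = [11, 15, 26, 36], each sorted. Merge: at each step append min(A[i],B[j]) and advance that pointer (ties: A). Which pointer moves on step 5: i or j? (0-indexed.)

j

i=0 j=0: A[i]=6<=B[j]=11 take 6, i++
i=1 j=0: A[i]=9<=B[j]=11 take 9, i++
i=2 j=0: A[i]=14>B[j]=11 take 11, j++
i=2 j=1: A[i]=14<=B[j]=15 take 14, i++
i=3 j=1: A[i]=35>B[j]=15 take 15, j++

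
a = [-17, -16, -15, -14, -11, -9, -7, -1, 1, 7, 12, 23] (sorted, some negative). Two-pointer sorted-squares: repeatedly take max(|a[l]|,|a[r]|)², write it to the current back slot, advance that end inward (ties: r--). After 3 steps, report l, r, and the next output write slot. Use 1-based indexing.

[1,12] |-17|<=|23| out[12]=529 → r--
[1,11] |-17|>|12| out[11]=289 → l++
[2,11] |-16|>|12| out[10]=256 → l++

l=3, r=11, next write slot=9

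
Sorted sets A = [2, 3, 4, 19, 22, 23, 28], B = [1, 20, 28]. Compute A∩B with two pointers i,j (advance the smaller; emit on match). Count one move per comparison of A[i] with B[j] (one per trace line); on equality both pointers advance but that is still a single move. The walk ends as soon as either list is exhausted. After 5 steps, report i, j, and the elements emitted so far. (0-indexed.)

i=4, j=1, emitted=[]

i=0 j=0: 2>1, j++
i=0 j=1: 2<20, i++
i=1 j=1: 3<20, i++
i=2 j=1: 4<20, i++
i=3 j=1: 19<20, i++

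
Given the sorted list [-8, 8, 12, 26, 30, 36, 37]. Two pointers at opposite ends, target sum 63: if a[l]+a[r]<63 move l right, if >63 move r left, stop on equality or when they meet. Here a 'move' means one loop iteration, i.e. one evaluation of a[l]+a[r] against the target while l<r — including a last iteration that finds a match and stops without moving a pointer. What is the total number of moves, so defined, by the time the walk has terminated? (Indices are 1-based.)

4 moves

[1,7] -8+37=29 <63 → l++
[2,7] 8+37=45 <63 → l++
[3,7] 12+37=49 <63 → l++
[4,7] 26+37=63 → found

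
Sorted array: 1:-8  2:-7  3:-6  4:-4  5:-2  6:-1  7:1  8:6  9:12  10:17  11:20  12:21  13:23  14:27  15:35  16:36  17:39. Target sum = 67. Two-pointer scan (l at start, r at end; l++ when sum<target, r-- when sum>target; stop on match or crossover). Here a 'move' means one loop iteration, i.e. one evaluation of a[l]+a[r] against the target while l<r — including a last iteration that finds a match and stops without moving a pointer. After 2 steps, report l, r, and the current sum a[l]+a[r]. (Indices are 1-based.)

[1,17] -8+39=31 <67 → l++
[2,17] -7+39=32 <67 → l++

l=3, r=17, sum=33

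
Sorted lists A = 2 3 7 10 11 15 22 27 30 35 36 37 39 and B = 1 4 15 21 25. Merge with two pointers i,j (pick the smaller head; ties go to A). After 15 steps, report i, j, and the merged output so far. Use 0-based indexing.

i=10, j=5, merged so far=[1, 2, 3, 4, 7, 10, 11, 15, 15, 21, 22, 25, 27, 30, 35]

[i=0,j=0] A[i]=2>B[j]=1 take 1 → j++
[i=0,j=1] A[i]=2<=B[j]=4 take 2 → i++
[i=1,j=1] A[i]=3<=B[j]=4 take 3 → i++
[i=2,j=1] A[i]=7>B[j]=4 take 4 → j++
[i=2,j=2] A[i]=7<=B[j]=15 take 7 → i++
[i=3,j=2] A[i]=10<=B[j]=15 take 10 → i++
[i=4,j=2] A[i]=11<=B[j]=15 take 11 → i++
[i=5,j=2] A[i]=15<=B[j]=15 take 15 → i++
[i=6,j=2] A[i]=22>B[j]=15 take 15 → j++
[i=6,j=3] A[i]=22>B[j]=21 take 21 → j++
[i=6,j=4] A[i]=22<=B[j]=25 take 22 → i++
[i=7,j=4] A[i]=27>B[j]=25 take 25 → j++
[i=7,j=5] B done, take A[i]=27 → i++
[i=8,j=5] B done, take A[i]=30 → i++
[i=9,j=5] B done, take A[i]=35 → i++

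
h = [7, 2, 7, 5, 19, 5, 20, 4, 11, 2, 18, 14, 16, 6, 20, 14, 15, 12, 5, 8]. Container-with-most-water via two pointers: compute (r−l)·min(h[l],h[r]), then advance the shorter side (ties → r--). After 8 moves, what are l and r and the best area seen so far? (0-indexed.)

l=0 r=19: min(7,8)*19=133 best=133 *, l++
l=1 r=19: min(2,8)*18=36 best=133, l++
l=2 r=19: min(7,8)*17=119 best=133, l++
l=3 r=19: min(5,8)*16=80 best=133, l++
l=4 r=19: min(19,8)*15=120 best=133, r--
l=4 r=18: min(19,5)*14=70 best=133, r--
l=4 r=17: min(19,12)*13=156 best=156 *, r--
l=4 r=16: min(19,15)*12=180 best=180 *, r--

l=4, r=15, best area=180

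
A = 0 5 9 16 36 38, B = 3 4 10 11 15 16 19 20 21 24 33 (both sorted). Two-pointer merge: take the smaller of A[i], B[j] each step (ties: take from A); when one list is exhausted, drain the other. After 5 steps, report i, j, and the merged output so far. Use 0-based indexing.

i=0 j=0: A[i]=0<=B[j]=3 take 0, i++
i=1 j=0: A[i]=5>B[j]=3 take 3, j++
i=1 j=1: A[i]=5>B[j]=4 take 4, j++
i=1 j=2: A[i]=5<=B[j]=10 take 5, i++
i=2 j=2: A[i]=9<=B[j]=10 take 9, i++

i=3, j=2, merged so far=[0, 3, 4, 5, 9]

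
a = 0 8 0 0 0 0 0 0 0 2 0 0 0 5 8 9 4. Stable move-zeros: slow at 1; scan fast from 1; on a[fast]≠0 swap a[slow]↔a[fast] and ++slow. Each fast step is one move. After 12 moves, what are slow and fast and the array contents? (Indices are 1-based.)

slow=1 fast=1: a[fast]=0, fast++
slow=1 fast=2: a[fast]=8≠0 swap→a[1]=8, slow++,fast++
slow=2 fast=3: a[fast]=0, fast++
slow=2 fast=4: a[fast]=0, fast++
slow=2 fast=5: a[fast]=0, fast++
slow=2 fast=6: a[fast]=0, fast++
slow=2 fast=7: a[fast]=0, fast++
slow=2 fast=8: a[fast]=0, fast++
slow=2 fast=9: a[fast]=0, fast++
slow=2 fast=10: a[fast]=2≠0 swap→a[2]=2, slow++,fast++
slow=3 fast=11: a[fast]=0, fast++
slow=3 fast=12: a[fast]=0, fast++

slow=3, fast=13, a=[8, 2, 0, 0, 0, 0, 0, 0, 0, 0, 0, 0, 0, 5, 8, 9, 4]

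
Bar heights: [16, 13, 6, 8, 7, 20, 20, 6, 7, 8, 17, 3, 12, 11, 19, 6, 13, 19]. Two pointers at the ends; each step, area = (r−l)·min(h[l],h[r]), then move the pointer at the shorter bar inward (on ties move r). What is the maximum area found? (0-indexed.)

[0,17] min(16,19)*17=272 best=272 * → l++
[1,17] min(13,19)*16=208 best=272 → l++
[2,17] min(6,19)*15=90 best=272 → l++
[3,17] min(8,19)*14=112 best=272 → l++
[4,17] min(7,19)*13=91 best=272 → l++
[5,17] min(20,19)*12=228 best=272 → r--
[5,16] min(20,13)*11=143 best=272 → r--
[5,15] min(20,6)*10=60 best=272 → r--
[5,14] min(20,19)*9=171 best=272 → r--
[5,13] min(20,11)*8=88 best=272 → r--
[5,12] min(20,12)*7=84 best=272 → r--
[5,11] min(20,3)*6=18 best=272 → r--
[5,10] min(20,17)*5=85 best=272 → r--
[5,9] min(20,8)*4=32 best=272 → r--
[5,8] min(20,7)*3=21 best=272 → r--
[5,7] min(20,6)*2=12 best=272 → r--
[5,6] min(20,20)*1=20 best=272 → r--

max area = 272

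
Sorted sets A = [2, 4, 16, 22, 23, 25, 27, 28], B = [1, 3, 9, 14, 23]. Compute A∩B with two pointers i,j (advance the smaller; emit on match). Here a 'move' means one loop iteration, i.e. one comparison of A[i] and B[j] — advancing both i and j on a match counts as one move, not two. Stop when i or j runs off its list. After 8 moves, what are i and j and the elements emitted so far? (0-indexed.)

[i=0,j=0] 2>1 → j++
[i=0,j=1] 2<3 → i++
[i=1,j=1] 4>3 → j++
[i=1,j=2] 4<9 → i++
[i=2,j=2] 16>9 → j++
[i=2,j=3] 16>14 → j++
[i=2,j=4] 16<23 → i++
[i=3,j=4] 22<23 → i++

i=4, j=4, emitted=[]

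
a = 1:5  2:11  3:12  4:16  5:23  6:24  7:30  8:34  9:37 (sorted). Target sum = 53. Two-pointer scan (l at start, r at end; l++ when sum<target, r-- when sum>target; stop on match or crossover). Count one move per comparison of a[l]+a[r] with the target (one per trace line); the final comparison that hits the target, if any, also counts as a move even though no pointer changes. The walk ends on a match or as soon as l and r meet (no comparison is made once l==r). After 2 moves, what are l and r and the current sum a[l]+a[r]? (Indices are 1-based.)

l=3, r=9, sum=49

[1,9] 5+37=42 <53 → l++
[2,9] 11+37=48 <53 → l++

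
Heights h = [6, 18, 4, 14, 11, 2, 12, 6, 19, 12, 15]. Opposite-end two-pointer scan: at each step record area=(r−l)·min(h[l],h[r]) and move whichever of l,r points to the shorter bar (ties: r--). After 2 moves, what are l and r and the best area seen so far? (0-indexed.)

l=1, r=9, best area=135

[0,10] min(6,15)*10=60 best=60 * → l++
[1,10] min(18,15)*9=135 best=135 * → r--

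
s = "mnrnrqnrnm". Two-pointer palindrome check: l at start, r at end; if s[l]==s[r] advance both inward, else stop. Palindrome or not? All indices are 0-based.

l=0 r=9: 'm'=='m', l++,r--
l=1 r=8: 'n'=='n', l++,r--
l=2 r=7: 'r'=='r', l++,r--
l=3 r=6: 'n'=='n', l++,r--
l=4 r=5: 'r'!='q', stop

not a palindrome (mismatch at 4,5)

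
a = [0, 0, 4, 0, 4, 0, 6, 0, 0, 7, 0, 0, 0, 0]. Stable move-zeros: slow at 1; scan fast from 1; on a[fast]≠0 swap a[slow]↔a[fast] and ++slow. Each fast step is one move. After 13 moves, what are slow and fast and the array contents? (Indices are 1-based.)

slow=1 fast=1: a[fast]=0, fast++
slow=1 fast=2: a[fast]=0, fast++
slow=1 fast=3: a[fast]=4≠0 swap→a[1]=4, slow++,fast++
slow=2 fast=4: a[fast]=0, fast++
slow=2 fast=5: a[fast]=4≠0 swap→a[2]=4, slow++,fast++
slow=3 fast=6: a[fast]=0, fast++
slow=3 fast=7: a[fast]=6≠0 swap→a[3]=6, slow++,fast++
slow=4 fast=8: a[fast]=0, fast++
slow=4 fast=9: a[fast]=0, fast++
slow=4 fast=10: a[fast]=7≠0 swap→a[4]=7, slow++,fast++
slow=5 fast=11: a[fast]=0, fast++
slow=5 fast=12: a[fast]=0, fast++
slow=5 fast=13: a[fast]=0, fast++

slow=5, fast=14, a=[4, 4, 6, 7, 0, 0, 0, 0, 0, 0, 0, 0, 0, 0]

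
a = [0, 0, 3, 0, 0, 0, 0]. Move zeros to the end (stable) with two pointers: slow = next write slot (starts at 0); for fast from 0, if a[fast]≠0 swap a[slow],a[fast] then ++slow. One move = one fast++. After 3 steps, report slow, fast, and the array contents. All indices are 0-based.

(s=0,f=0) a[fast]=0 → fast++
(s=0,f=1) a[fast]=0 → fast++
(s=0,f=2) a[fast]=3≠0 swap→a[0]=3 → slow++,fast++

slow=1, fast=3, a=[3, 0, 0, 0, 0, 0, 0]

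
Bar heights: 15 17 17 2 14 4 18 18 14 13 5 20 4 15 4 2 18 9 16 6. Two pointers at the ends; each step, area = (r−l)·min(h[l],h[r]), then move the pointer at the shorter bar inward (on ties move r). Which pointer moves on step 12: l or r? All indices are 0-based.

[0,19] min(15,6)*19=114 best=114 * → r--
[0,18] min(15,16)*18=270 best=270 * → l++
[1,18] min(17,16)*17=272 best=272 * → r--
[1,17] min(17,9)*16=144 best=272 → r--
[1,16] min(17,18)*15=255 best=272 → l++
[2,16] min(17,18)*14=238 best=272 → l++
[3,16] min(2,18)*13=26 best=272 → l++
[4,16] min(14,18)*12=168 best=272 → l++
[5,16] min(4,18)*11=44 best=272 → l++
[6,16] min(18,18)*10=180 best=272 → r--
[6,15] min(18,2)*9=18 best=272 → r--
[6,14] min(18,4)*8=32 best=272 → r--

r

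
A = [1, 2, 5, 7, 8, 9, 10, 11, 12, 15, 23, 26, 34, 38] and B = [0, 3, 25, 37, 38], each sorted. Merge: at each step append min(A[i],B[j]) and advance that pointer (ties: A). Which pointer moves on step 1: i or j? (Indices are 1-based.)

j

i=1 j=1: A[i]=1>B[j]=0 take 0, j++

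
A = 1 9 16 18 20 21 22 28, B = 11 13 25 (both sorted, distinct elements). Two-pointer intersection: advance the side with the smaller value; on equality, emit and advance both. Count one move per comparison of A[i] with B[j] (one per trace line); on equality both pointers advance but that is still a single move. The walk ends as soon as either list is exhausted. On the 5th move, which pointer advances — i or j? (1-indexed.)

i

[i=1,j=1] 1<11 → i++
[i=2,j=1] 9<11 → i++
[i=3,j=1] 16>11 → j++
[i=3,j=2] 16>13 → j++
[i=3,j=3] 16<25 → i++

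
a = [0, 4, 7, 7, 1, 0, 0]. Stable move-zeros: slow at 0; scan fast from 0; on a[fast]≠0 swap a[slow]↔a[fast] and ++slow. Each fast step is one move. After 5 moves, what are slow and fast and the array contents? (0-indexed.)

(s=0,f=0) a[fast]=0 → fast++
(s=0,f=1) a[fast]=4≠0 swap→a[0]=4 → slow++,fast++
(s=1,f=2) a[fast]=7≠0 swap→a[1]=7 → slow++,fast++
(s=2,f=3) a[fast]=7≠0 swap→a[2]=7 → slow++,fast++
(s=3,f=4) a[fast]=1≠0 swap→a[3]=1 → slow++,fast++

slow=4, fast=5, a=[4, 7, 7, 1, 0, 0, 0]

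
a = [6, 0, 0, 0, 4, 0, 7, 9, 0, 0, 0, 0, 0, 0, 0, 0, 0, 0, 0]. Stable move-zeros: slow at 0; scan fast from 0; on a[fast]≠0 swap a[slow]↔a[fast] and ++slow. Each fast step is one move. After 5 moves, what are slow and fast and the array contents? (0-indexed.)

(s=0,f=0) a[fast]=6≠0 swap→a[0]=6 → slow++,fast++
(s=1,f=1) a[fast]=0 → fast++
(s=1,f=2) a[fast]=0 → fast++
(s=1,f=3) a[fast]=0 → fast++
(s=1,f=4) a[fast]=4≠0 swap→a[1]=4 → slow++,fast++

slow=2, fast=5, a=[6, 4, 0, 0, 0, 0, 7, 9, 0, 0, 0, 0, 0, 0, 0, 0, 0, 0, 0]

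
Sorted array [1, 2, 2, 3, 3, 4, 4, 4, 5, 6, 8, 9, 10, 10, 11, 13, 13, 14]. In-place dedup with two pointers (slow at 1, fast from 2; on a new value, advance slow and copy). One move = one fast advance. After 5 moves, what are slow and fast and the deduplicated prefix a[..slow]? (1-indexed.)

(s=1,f=2) a[fast]=2≠a[slow]=1 write a[2]=2 → slow++,fast++
(s=2,f=3) a[fast]=2=a[slow] dup → fast++
(s=2,f=4) a[fast]=3≠a[slow]=2 write a[3]=3 → slow++,fast++
(s=3,f=5) a[fast]=3=a[slow] dup → fast++
(s=3,f=6) a[fast]=4≠a[slow]=3 write a[4]=4 → slow++,fast++

slow=4, fast=7, prefix=[1, 2, 3, 4]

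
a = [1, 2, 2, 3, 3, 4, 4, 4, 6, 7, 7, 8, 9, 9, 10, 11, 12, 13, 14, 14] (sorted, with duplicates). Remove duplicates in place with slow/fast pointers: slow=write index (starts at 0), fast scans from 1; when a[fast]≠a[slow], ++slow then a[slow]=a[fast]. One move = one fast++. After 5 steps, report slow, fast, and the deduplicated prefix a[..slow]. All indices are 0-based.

slow=3, fast=6, prefix=[1, 2, 3, 4]

slow=0 fast=1: a[fast]=2≠a[slow]=1 write a[1]=2, slow++,fast++
slow=1 fast=2: a[fast]=2=a[slow] dup, fast++
slow=1 fast=3: a[fast]=3≠a[slow]=2 write a[2]=3, slow++,fast++
slow=2 fast=4: a[fast]=3=a[slow] dup, fast++
slow=2 fast=5: a[fast]=4≠a[slow]=3 write a[3]=4, slow++,fast++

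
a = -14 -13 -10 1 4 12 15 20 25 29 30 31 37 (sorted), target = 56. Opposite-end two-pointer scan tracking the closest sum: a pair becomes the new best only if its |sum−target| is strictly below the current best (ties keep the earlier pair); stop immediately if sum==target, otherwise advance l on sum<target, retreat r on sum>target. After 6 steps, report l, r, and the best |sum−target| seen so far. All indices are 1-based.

[1,13] -14+37=23 d=33 * → l++
[2,13] -13+37=24 d=32 * → l++
[3,13] -10+37=27 d=29 * → l++
[4,13] 1+37=38 d=18 * → l++
[5,13] 4+37=41 d=15 * → l++
[6,13] 12+37=49 d=7 * → l++

l=7, r=13, best |Δ|=7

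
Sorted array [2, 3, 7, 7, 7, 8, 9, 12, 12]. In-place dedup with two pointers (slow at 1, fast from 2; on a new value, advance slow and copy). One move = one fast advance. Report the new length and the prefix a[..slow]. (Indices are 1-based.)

slow=1 fast=2: a[fast]=3≠a[slow]=2 write a[2]=3, slow++,fast++
slow=2 fast=3: a[fast]=7≠a[slow]=3 write a[3]=7, slow++,fast++
slow=3 fast=4: a[fast]=7=a[slow] dup, fast++
slow=3 fast=5: a[fast]=7=a[slow] dup, fast++
slow=3 fast=6: a[fast]=8≠a[slow]=7 write a[4]=8, slow++,fast++
slow=4 fast=7: a[fast]=9≠a[slow]=8 write a[5]=9, slow++,fast++
slow=5 fast=8: a[fast]=12≠a[slow]=9 write a[6]=12, slow++,fast++
slow=6 fast=9: a[fast]=12=a[slow] dup, fast++

length 6; prefix = [2, 3, 7, 8, 9, 12]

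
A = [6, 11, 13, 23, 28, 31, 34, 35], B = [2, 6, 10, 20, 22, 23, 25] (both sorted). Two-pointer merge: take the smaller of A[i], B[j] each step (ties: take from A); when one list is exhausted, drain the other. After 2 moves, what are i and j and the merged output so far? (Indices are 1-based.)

i=2, j=2, merged so far=[2, 6]

[i=1,j=1] A[i]=6>B[j]=2 take 2 → j++
[i=1,j=2] A[i]=6<=B[j]=6 take 6 → i++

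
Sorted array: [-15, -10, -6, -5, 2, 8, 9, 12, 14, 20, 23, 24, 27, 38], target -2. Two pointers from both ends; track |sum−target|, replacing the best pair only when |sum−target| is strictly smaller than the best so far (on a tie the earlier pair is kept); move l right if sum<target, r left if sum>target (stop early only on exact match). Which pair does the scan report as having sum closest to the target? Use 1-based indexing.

l=1 r=14: -15+38=23 d=25 *, r--
l=1 r=13: -15+27=12 d=14 *, r--
l=1 r=12: -15+24=9 d=11 *, r--
l=1 r=11: -15+23=8 d=10 *, r--
l=1 r=10: -15+20=5 d=7 *, r--
l=1 r=9: -15+14=-1 d=1 *, r--
l=1 r=8: -15+12=-3 d=1, l++
l=2 r=8: -10+12=2 d=4, r--
l=2 r=7: -10+9=-1 d=1, r--
l=2 r=6: -10+8=-2 d=0 *, stop

pair (-10, 8) with sum -2 (|Δ|=0)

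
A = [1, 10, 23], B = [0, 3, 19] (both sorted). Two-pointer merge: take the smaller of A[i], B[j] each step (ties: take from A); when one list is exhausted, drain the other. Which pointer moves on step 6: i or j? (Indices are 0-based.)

i

i=0 j=0: A[i]=1>B[j]=0 take 0, j++
i=0 j=1: A[i]=1<=B[j]=3 take 1, i++
i=1 j=1: A[i]=10>B[j]=3 take 3, j++
i=1 j=2: A[i]=10<=B[j]=19 take 10, i++
i=2 j=2: A[i]=23>B[j]=19 take 19, j++
i=2 j=3: B done, take A[i]=23, i++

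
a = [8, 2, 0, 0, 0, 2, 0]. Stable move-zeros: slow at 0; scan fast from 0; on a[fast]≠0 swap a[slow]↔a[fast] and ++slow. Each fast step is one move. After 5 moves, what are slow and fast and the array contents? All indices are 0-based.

slow=2, fast=5, a=[8, 2, 0, 0, 0, 2, 0]

(s=0,f=0) a[fast]=8≠0 swap→a[0]=8 → slow++,fast++
(s=1,f=1) a[fast]=2≠0 swap→a[1]=2 → slow++,fast++
(s=2,f=2) a[fast]=0 → fast++
(s=2,f=3) a[fast]=0 → fast++
(s=2,f=4) a[fast]=0 → fast++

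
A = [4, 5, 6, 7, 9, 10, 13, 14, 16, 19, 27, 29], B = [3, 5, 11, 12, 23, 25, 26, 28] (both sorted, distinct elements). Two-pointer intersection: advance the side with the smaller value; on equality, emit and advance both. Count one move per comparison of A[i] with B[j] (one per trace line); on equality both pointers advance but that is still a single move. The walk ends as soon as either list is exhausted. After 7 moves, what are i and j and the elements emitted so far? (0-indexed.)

i=6, j=2, emitted=[5]

[i=0,j=0] 4>3 → j++
[i=0,j=1] 4<5 → i++
[i=1,j=1] 5==5 emit → i++,j++
[i=2,j=2] 6<11 → i++
[i=3,j=2] 7<11 → i++
[i=4,j=2] 9<11 → i++
[i=5,j=2] 10<11 → i++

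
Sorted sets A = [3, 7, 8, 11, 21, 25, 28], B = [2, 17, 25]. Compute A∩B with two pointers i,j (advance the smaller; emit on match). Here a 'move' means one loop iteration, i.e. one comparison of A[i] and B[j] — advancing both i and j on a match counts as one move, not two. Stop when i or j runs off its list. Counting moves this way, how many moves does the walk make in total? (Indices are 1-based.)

8 moves

i=1 j=1: 3>2, j++
i=1 j=2: 3<17, i++
i=2 j=2: 7<17, i++
i=3 j=2: 8<17, i++
i=4 j=2: 11<17, i++
i=5 j=2: 21>17, j++
i=5 j=3: 21<25, i++
i=6 j=3: 25==25 emit, i++,j++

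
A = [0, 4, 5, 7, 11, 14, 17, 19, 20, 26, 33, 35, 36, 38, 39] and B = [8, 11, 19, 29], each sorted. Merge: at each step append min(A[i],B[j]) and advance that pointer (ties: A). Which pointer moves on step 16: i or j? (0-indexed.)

i=0 j=0: A[i]=0<=B[j]=8 take 0, i++
i=1 j=0: A[i]=4<=B[j]=8 take 4, i++
i=2 j=0: A[i]=5<=B[j]=8 take 5, i++
i=3 j=0: A[i]=7<=B[j]=8 take 7, i++
i=4 j=0: A[i]=11>B[j]=8 take 8, j++
i=4 j=1: A[i]=11<=B[j]=11 take 11, i++
i=5 j=1: A[i]=14>B[j]=11 take 11, j++
i=5 j=2: A[i]=14<=B[j]=19 take 14, i++
i=6 j=2: A[i]=17<=B[j]=19 take 17, i++
i=7 j=2: A[i]=19<=B[j]=19 take 19, i++
i=8 j=2: A[i]=20>B[j]=19 take 19, j++
i=8 j=3: A[i]=20<=B[j]=29 take 20, i++
i=9 j=3: A[i]=26<=B[j]=29 take 26, i++
i=10 j=3: A[i]=33>B[j]=29 take 29, j++
i=10 j=4: B done, take A[i]=33, i++
i=11 j=4: B done, take A[i]=35, i++

i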